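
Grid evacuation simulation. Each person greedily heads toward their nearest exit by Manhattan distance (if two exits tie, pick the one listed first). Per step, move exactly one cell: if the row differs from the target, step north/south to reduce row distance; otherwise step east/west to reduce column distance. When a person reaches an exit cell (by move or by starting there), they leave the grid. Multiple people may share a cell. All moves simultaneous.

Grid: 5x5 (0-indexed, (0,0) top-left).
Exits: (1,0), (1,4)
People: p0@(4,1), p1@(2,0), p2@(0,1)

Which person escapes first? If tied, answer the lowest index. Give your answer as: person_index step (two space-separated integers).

Answer: 1 1

Derivation:
Step 1: p0:(4,1)->(3,1) | p1:(2,0)->(1,0)->EXIT | p2:(0,1)->(1,1)
Step 2: p0:(3,1)->(2,1) | p1:escaped | p2:(1,1)->(1,0)->EXIT
Step 3: p0:(2,1)->(1,1) | p1:escaped | p2:escaped
Step 4: p0:(1,1)->(1,0)->EXIT | p1:escaped | p2:escaped
Exit steps: [4, 1, 2]
First to escape: p1 at step 1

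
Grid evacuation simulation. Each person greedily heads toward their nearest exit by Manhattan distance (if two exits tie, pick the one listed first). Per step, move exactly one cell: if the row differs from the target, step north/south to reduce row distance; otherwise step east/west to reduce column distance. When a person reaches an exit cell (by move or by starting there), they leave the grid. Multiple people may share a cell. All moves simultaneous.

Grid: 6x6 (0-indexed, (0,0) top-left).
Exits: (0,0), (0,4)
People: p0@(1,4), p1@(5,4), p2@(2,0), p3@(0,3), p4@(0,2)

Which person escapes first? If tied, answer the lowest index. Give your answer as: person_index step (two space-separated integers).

Answer: 0 1

Derivation:
Step 1: p0:(1,4)->(0,4)->EXIT | p1:(5,4)->(4,4) | p2:(2,0)->(1,0) | p3:(0,3)->(0,4)->EXIT | p4:(0,2)->(0,1)
Step 2: p0:escaped | p1:(4,4)->(3,4) | p2:(1,0)->(0,0)->EXIT | p3:escaped | p4:(0,1)->(0,0)->EXIT
Step 3: p0:escaped | p1:(3,4)->(2,4) | p2:escaped | p3:escaped | p4:escaped
Step 4: p0:escaped | p1:(2,4)->(1,4) | p2:escaped | p3:escaped | p4:escaped
Step 5: p0:escaped | p1:(1,4)->(0,4)->EXIT | p2:escaped | p3:escaped | p4:escaped
Exit steps: [1, 5, 2, 1, 2]
First to escape: p0 at step 1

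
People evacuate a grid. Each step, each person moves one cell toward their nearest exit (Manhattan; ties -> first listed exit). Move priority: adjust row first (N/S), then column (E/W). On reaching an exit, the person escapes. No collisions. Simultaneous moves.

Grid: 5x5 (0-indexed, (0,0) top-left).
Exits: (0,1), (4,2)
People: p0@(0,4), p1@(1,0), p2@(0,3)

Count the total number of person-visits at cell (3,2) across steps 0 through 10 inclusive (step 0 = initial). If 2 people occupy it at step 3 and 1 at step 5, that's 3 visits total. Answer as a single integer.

Step 0: p0@(0,4) p1@(1,0) p2@(0,3) -> at (3,2): 0 [-], cum=0
Step 1: p0@(0,3) p1@(0,0) p2@(0,2) -> at (3,2): 0 [-], cum=0
Step 2: p0@(0,2) p1@ESC p2@ESC -> at (3,2): 0 [-], cum=0
Step 3: p0@ESC p1@ESC p2@ESC -> at (3,2): 0 [-], cum=0
Total visits = 0

Answer: 0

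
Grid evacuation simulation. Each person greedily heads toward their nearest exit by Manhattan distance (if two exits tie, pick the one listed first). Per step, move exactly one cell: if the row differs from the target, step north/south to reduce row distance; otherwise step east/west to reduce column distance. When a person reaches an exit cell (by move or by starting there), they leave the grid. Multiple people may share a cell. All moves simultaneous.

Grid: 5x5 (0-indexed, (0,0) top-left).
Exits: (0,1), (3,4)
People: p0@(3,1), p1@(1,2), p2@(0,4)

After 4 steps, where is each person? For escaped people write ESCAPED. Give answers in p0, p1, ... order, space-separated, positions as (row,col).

Step 1: p0:(3,1)->(2,1) | p1:(1,2)->(0,2) | p2:(0,4)->(0,3)
Step 2: p0:(2,1)->(1,1) | p1:(0,2)->(0,1)->EXIT | p2:(0,3)->(0,2)
Step 3: p0:(1,1)->(0,1)->EXIT | p1:escaped | p2:(0,2)->(0,1)->EXIT

ESCAPED ESCAPED ESCAPED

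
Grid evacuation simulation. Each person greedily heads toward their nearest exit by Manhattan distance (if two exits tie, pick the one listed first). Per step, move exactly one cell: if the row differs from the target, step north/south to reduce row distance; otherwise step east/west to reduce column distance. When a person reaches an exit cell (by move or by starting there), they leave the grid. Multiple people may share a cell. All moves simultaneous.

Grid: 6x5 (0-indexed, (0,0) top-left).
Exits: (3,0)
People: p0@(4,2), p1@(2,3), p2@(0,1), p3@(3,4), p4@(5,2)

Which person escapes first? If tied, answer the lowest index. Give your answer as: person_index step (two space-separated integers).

Answer: 0 3

Derivation:
Step 1: p0:(4,2)->(3,2) | p1:(2,3)->(3,3) | p2:(0,1)->(1,1) | p3:(3,4)->(3,3) | p4:(5,2)->(4,2)
Step 2: p0:(3,2)->(3,1) | p1:(3,3)->(3,2) | p2:(1,1)->(2,1) | p3:(3,3)->(3,2) | p4:(4,2)->(3,2)
Step 3: p0:(3,1)->(3,0)->EXIT | p1:(3,2)->(3,1) | p2:(2,1)->(3,1) | p3:(3,2)->(3,1) | p4:(3,2)->(3,1)
Step 4: p0:escaped | p1:(3,1)->(3,0)->EXIT | p2:(3,1)->(3,0)->EXIT | p3:(3,1)->(3,0)->EXIT | p4:(3,1)->(3,0)->EXIT
Exit steps: [3, 4, 4, 4, 4]
First to escape: p0 at step 3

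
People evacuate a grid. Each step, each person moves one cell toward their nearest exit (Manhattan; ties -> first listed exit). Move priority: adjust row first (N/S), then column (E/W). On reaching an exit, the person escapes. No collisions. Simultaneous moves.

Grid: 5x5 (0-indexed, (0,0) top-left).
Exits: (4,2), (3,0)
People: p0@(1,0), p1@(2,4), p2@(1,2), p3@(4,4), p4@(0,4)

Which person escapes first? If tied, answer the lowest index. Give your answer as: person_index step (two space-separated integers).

Step 1: p0:(1,0)->(2,0) | p1:(2,4)->(3,4) | p2:(1,2)->(2,2) | p3:(4,4)->(4,3) | p4:(0,4)->(1,4)
Step 2: p0:(2,0)->(3,0)->EXIT | p1:(3,4)->(4,4) | p2:(2,2)->(3,2) | p3:(4,3)->(4,2)->EXIT | p4:(1,4)->(2,4)
Step 3: p0:escaped | p1:(4,4)->(4,3) | p2:(3,2)->(4,2)->EXIT | p3:escaped | p4:(2,4)->(3,4)
Step 4: p0:escaped | p1:(4,3)->(4,2)->EXIT | p2:escaped | p3:escaped | p4:(3,4)->(4,4)
Step 5: p0:escaped | p1:escaped | p2:escaped | p3:escaped | p4:(4,4)->(4,3)
Step 6: p0:escaped | p1:escaped | p2:escaped | p3:escaped | p4:(4,3)->(4,2)->EXIT
Exit steps: [2, 4, 3, 2, 6]
First to escape: p0 at step 2

Answer: 0 2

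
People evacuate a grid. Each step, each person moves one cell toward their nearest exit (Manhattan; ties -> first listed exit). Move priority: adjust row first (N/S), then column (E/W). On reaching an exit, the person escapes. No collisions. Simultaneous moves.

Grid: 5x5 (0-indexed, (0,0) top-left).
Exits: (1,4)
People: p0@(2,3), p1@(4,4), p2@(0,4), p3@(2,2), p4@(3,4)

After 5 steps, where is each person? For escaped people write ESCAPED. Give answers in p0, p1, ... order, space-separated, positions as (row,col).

Step 1: p0:(2,3)->(1,3) | p1:(4,4)->(3,4) | p2:(0,4)->(1,4)->EXIT | p3:(2,2)->(1,2) | p4:(3,4)->(2,4)
Step 2: p0:(1,3)->(1,4)->EXIT | p1:(3,4)->(2,4) | p2:escaped | p3:(1,2)->(1,3) | p4:(2,4)->(1,4)->EXIT
Step 3: p0:escaped | p1:(2,4)->(1,4)->EXIT | p2:escaped | p3:(1,3)->(1,4)->EXIT | p4:escaped

ESCAPED ESCAPED ESCAPED ESCAPED ESCAPED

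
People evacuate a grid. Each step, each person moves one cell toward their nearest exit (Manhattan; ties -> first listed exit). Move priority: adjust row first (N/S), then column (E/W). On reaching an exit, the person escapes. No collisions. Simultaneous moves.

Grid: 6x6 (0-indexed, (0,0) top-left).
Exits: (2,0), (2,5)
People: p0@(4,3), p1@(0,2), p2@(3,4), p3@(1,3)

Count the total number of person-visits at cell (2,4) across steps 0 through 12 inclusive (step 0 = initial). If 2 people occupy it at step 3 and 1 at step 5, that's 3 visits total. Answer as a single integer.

Answer: 3

Derivation:
Step 0: p0@(4,3) p1@(0,2) p2@(3,4) p3@(1,3) -> at (2,4): 0 [-], cum=0
Step 1: p0@(3,3) p1@(1,2) p2@(2,4) p3@(2,3) -> at (2,4): 1 [p2], cum=1
Step 2: p0@(2,3) p1@(2,2) p2@ESC p3@(2,4) -> at (2,4): 1 [p3], cum=2
Step 3: p0@(2,4) p1@(2,1) p2@ESC p3@ESC -> at (2,4): 1 [p0], cum=3
Step 4: p0@ESC p1@ESC p2@ESC p3@ESC -> at (2,4): 0 [-], cum=3
Total visits = 3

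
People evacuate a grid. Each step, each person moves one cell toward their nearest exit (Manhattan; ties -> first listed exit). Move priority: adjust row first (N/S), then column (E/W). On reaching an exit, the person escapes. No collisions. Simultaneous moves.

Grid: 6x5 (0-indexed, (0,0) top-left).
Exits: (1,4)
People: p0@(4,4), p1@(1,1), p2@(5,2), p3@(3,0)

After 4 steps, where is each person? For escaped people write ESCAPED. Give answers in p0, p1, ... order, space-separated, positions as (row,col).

Step 1: p0:(4,4)->(3,4) | p1:(1,1)->(1,2) | p2:(5,2)->(4,2) | p3:(3,0)->(2,0)
Step 2: p0:(3,4)->(2,4) | p1:(1,2)->(1,3) | p2:(4,2)->(3,2) | p3:(2,0)->(1,0)
Step 3: p0:(2,4)->(1,4)->EXIT | p1:(1,3)->(1,4)->EXIT | p2:(3,2)->(2,2) | p3:(1,0)->(1,1)
Step 4: p0:escaped | p1:escaped | p2:(2,2)->(1,2) | p3:(1,1)->(1,2)

ESCAPED ESCAPED (1,2) (1,2)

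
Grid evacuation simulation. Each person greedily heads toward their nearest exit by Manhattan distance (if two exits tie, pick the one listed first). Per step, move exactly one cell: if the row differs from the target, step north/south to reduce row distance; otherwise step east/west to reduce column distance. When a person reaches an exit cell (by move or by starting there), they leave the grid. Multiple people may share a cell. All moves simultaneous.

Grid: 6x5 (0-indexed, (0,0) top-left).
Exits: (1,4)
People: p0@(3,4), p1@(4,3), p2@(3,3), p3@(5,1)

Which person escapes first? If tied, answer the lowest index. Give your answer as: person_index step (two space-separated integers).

Step 1: p0:(3,4)->(2,4) | p1:(4,3)->(3,3) | p2:(3,3)->(2,3) | p3:(5,1)->(4,1)
Step 2: p0:(2,4)->(1,4)->EXIT | p1:(3,3)->(2,3) | p2:(2,3)->(1,3) | p3:(4,1)->(3,1)
Step 3: p0:escaped | p1:(2,3)->(1,3) | p2:(1,3)->(1,4)->EXIT | p3:(3,1)->(2,1)
Step 4: p0:escaped | p1:(1,3)->(1,4)->EXIT | p2:escaped | p3:(2,1)->(1,1)
Step 5: p0:escaped | p1:escaped | p2:escaped | p3:(1,1)->(1,2)
Step 6: p0:escaped | p1:escaped | p2:escaped | p3:(1,2)->(1,3)
Step 7: p0:escaped | p1:escaped | p2:escaped | p3:(1,3)->(1,4)->EXIT
Exit steps: [2, 4, 3, 7]
First to escape: p0 at step 2

Answer: 0 2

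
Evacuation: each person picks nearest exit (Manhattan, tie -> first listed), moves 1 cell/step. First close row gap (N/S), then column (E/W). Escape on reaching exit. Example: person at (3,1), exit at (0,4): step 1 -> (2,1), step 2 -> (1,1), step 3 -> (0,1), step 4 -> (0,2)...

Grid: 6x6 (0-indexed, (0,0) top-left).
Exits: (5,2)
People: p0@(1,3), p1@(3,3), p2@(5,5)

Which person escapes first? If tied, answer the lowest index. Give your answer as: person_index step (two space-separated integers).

Step 1: p0:(1,3)->(2,3) | p1:(3,3)->(4,3) | p2:(5,5)->(5,4)
Step 2: p0:(2,3)->(3,3) | p1:(4,3)->(5,3) | p2:(5,4)->(5,3)
Step 3: p0:(3,3)->(4,3) | p1:(5,3)->(5,2)->EXIT | p2:(5,3)->(5,2)->EXIT
Step 4: p0:(4,3)->(5,3) | p1:escaped | p2:escaped
Step 5: p0:(5,3)->(5,2)->EXIT | p1:escaped | p2:escaped
Exit steps: [5, 3, 3]
First to escape: p1 at step 3

Answer: 1 3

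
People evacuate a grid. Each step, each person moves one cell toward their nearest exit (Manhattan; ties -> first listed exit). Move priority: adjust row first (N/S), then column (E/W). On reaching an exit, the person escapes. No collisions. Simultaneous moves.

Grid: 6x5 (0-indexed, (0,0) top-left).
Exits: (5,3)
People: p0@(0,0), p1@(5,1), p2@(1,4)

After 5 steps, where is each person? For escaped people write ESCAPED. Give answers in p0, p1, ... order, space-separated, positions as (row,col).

Step 1: p0:(0,0)->(1,0) | p1:(5,1)->(5,2) | p2:(1,4)->(2,4)
Step 2: p0:(1,0)->(2,0) | p1:(5,2)->(5,3)->EXIT | p2:(2,4)->(3,4)
Step 3: p0:(2,0)->(3,0) | p1:escaped | p2:(3,4)->(4,4)
Step 4: p0:(3,0)->(4,0) | p1:escaped | p2:(4,4)->(5,4)
Step 5: p0:(4,0)->(5,0) | p1:escaped | p2:(5,4)->(5,3)->EXIT

(5,0) ESCAPED ESCAPED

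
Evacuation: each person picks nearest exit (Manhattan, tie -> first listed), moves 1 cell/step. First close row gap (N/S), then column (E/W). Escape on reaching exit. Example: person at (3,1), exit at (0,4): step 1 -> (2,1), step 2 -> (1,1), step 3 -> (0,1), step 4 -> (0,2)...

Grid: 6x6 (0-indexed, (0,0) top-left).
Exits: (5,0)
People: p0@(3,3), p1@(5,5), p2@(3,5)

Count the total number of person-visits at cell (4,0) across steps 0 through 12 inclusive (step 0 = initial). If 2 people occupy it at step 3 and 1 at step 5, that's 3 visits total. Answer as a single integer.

Step 0: p0@(3,3) p1@(5,5) p2@(3,5) -> at (4,0): 0 [-], cum=0
Step 1: p0@(4,3) p1@(5,4) p2@(4,5) -> at (4,0): 0 [-], cum=0
Step 2: p0@(5,3) p1@(5,3) p2@(5,5) -> at (4,0): 0 [-], cum=0
Step 3: p0@(5,2) p1@(5,2) p2@(5,4) -> at (4,0): 0 [-], cum=0
Step 4: p0@(5,1) p1@(5,1) p2@(5,3) -> at (4,0): 0 [-], cum=0
Step 5: p0@ESC p1@ESC p2@(5,2) -> at (4,0): 0 [-], cum=0
Step 6: p0@ESC p1@ESC p2@(5,1) -> at (4,0): 0 [-], cum=0
Step 7: p0@ESC p1@ESC p2@ESC -> at (4,0): 0 [-], cum=0
Total visits = 0

Answer: 0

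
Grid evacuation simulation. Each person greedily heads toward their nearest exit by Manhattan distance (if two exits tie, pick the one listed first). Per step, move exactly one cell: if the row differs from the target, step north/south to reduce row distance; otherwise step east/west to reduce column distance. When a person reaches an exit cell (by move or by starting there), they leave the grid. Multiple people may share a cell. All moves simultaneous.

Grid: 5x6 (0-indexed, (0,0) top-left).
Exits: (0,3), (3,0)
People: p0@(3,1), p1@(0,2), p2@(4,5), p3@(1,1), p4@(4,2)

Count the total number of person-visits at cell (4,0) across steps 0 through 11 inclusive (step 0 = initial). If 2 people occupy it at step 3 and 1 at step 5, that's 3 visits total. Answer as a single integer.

Step 0: p0@(3,1) p1@(0,2) p2@(4,5) p3@(1,1) p4@(4,2) -> at (4,0): 0 [-], cum=0
Step 1: p0@ESC p1@ESC p2@(3,5) p3@(0,1) p4@(3,2) -> at (4,0): 0 [-], cum=0
Step 2: p0@ESC p1@ESC p2@(2,5) p3@(0,2) p4@(3,1) -> at (4,0): 0 [-], cum=0
Step 3: p0@ESC p1@ESC p2@(1,5) p3@ESC p4@ESC -> at (4,0): 0 [-], cum=0
Step 4: p0@ESC p1@ESC p2@(0,5) p3@ESC p4@ESC -> at (4,0): 0 [-], cum=0
Step 5: p0@ESC p1@ESC p2@(0,4) p3@ESC p4@ESC -> at (4,0): 0 [-], cum=0
Step 6: p0@ESC p1@ESC p2@ESC p3@ESC p4@ESC -> at (4,0): 0 [-], cum=0
Total visits = 0

Answer: 0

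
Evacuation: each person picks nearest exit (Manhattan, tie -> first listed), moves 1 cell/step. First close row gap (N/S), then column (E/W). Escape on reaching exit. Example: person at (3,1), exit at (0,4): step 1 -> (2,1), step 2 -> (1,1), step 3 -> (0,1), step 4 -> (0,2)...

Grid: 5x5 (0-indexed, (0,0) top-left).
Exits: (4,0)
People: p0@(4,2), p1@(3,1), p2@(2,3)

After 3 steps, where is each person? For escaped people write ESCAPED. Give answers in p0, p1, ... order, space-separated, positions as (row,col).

Step 1: p0:(4,2)->(4,1) | p1:(3,1)->(4,1) | p2:(2,3)->(3,3)
Step 2: p0:(4,1)->(4,0)->EXIT | p1:(4,1)->(4,0)->EXIT | p2:(3,3)->(4,3)
Step 3: p0:escaped | p1:escaped | p2:(4,3)->(4,2)

ESCAPED ESCAPED (4,2)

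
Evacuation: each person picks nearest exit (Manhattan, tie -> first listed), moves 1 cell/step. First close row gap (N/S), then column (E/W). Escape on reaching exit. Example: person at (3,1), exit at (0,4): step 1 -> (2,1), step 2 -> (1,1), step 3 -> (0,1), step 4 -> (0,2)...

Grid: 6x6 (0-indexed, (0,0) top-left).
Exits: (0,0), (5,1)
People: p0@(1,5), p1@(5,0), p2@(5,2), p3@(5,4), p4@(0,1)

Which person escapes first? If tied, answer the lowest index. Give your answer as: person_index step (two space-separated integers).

Step 1: p0:(1,5)->(0,5) | p1:(5,0)->(5,1)->EXIT | p2:(5,2)->(5,1)->EXIT | p3:(5,4)->(5,3) | p4:(0,1)->(0,0)->EXIT
Step 2: p0:(0,5)->(0,4) | p1:escaped | p2:escaped | p3:(5,3)->(5,2) | p4:escaped
Step 3: p0:(0,4)->(0,3) | p1:escaped | p2:escaped | p3:(5,2)->(5,1)->EXIT | p4:escaped
Step 4: p0:(0,3)->(0,2) | p1:escaped | p2:escaped | p3:escaped | p4:escaped
Step 5: p0:(0,2)->(0,1) | p1:escaped | p2:escaped | p3:escaped | p4:escaped
Step 6: p0:(0,1)->(0,0)->EXIT | p1:escaped | p2:escaped | p3:escaped | p4:escaped
Exit steps: [6, 1, 1, 3, 1]
First to escape: p1 at step 1

Answer: 1 1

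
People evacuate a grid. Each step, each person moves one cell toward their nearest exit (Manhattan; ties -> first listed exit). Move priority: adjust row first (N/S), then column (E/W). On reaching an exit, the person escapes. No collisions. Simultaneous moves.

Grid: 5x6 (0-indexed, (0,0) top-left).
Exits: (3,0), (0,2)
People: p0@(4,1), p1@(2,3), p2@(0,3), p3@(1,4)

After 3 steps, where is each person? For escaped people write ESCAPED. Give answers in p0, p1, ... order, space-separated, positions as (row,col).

Step 1: p0:(4,1)->(3,1) | p1:(2,3)->(1,3) | p2:(0,3)->(0,2)->EXIT | p3:(1,4)->(0,4)
Step 2: p0:(3,1)->(3,0)->EXIT | p1:(1,3)->(0,3) | p2:escaped | p3:(0,4)->(0,3)
Step 3: p0:escaped | p1:(0,3)->(0,2)->EXIT | p2:escaped | p3:(0,3)->(0,2)->EXIT

ESCAPED ESCAPED ESCAPED ESCAPED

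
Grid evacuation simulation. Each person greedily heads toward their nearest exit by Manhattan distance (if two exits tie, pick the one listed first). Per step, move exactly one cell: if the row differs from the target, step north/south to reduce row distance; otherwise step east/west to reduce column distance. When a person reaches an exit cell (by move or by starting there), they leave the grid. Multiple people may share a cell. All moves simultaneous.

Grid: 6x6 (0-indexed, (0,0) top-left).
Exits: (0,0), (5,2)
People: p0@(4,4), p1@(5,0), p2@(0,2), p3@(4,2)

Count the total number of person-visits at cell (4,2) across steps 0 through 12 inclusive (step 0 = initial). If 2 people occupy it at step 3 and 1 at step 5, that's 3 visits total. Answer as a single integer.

Step 0: p0@(4,4) p1@(5,0) p2@(0,2) p3@(4,2) -> at (4,2): 1 [p3], cum=1
Step 1: p0@(5,4) p1@(5,1) p2@(0,1) p3@ESC -> at (4,2): 0 [-], cum=1
Step 2: p0@(5,3) p1@ESC p2@ESC p3@ESC -> at (4,2): 0 [-], cum=1
Step 3: p0@ESC p1@ESC p2@ESC p3@ESC -> at (4,2): 0 [-], cum=1
Total visits = 1

Answer: 1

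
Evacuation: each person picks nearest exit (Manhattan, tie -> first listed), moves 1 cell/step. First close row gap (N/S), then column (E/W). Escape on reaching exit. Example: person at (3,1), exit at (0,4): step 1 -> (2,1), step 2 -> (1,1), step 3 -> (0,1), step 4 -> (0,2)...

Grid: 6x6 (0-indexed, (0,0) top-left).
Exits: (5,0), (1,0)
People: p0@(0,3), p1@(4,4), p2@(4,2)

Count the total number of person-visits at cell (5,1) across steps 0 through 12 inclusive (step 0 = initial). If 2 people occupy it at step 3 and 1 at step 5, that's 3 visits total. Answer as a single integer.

Answer: 2

Derivation:
Step 0: p0@(0,3) p1@(4,4) p2@(4,2) -> at (5,1): 0 [-], cum=0
Step 1: p0@(1,3) p1@(5,4) p2@(5,2) -> at (5,1): 0 [-], cum=0
Step 2: p0@(1,2) p1@(5,3) p2@(5,1) -> at (5,1): 1 [p2], cum=1
Step 3: p0@(1,1) p1@(5,2) p2@ESC -> at (5,1): 0 [-], cum=1
Step 4: p0@ESC p1@(5,1) p2@ESC -> at (5,1): 1 [p1], cum=2
Step 5: p0@ESC p1@ESC p2@ESC -> at (5,1): 0 [-], cum=2
Total visits = 2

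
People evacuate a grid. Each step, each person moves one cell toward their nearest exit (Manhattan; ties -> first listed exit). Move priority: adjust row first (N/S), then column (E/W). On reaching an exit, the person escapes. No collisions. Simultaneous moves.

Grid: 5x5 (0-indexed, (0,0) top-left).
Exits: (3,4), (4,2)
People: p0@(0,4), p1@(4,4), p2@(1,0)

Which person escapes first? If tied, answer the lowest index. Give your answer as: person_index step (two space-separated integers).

Step 1: p0:(0,4)->(1,4) | p1:(4,4)->(3,4)->EXIT | p2:(1,0)->(2,0)
Step 2: p0:(1,4)->(2,4) | p1:escaped | p2:(2,0)->(3,0)
Step 3: p0:(2,4)->(3,4)->EXIT | p1:escaped | p2:(3,0)->(4,0)
Step 4: p0:escaped | p1:escaped | p2:(4,0)->(4,1)
Step 5: p0:escaped | p1:escaped | p2:(4,1)->(4,2)->EXIT
Exit steps: [3, 1, 5]
First to escape: p1 at step 1

Answer: 1 1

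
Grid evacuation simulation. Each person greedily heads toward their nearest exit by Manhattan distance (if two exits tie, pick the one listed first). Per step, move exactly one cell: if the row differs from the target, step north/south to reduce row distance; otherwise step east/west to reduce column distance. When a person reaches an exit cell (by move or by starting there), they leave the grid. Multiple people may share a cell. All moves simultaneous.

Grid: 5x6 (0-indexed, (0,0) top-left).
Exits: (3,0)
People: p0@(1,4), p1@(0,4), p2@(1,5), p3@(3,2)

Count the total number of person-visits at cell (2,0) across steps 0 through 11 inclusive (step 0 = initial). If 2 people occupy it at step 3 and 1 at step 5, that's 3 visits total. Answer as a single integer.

Step 0: p0@(1,4) p1@(0,4) p2@(1,5) p3@(3,2) -> at (2,0): 0 [-], cum=0
Step 1: p0@(2,4) p1@(1,4) p2@(2,5) p3@(3,1) -> at (2,0): 0 [-], cum=0
Step 2: p0@(3,4) p1@(2,4) p2@(3,5) p3@ESC -> at (2,0): 0 [-], cum=0
Step 3: p0@(3,3) p1@(3,4) p2@(3,4) p3@ESC -> at (2,0): 0 [-], cum=0
Step 4: p0@(3,2) p1@(3,3) p2@(3,3) p3@ESC -> at (2,0): 0 [-], cum=0
Step 5: p0@(3,1) p1@(3,2) p2@(3,2) p3@ESC -> at (2,0): 0 [-], cum=0
Step 6: p0@ESC p1@(3,1) p2@(3,1) p3@ESC -> at (2,0): 0 [-], cum=0
Step 7: p0@ESC p1@ESC p2@ESC p3@ESC -> at (2,0): 0 [-], cum=0
Total visits = 0

Answer: 0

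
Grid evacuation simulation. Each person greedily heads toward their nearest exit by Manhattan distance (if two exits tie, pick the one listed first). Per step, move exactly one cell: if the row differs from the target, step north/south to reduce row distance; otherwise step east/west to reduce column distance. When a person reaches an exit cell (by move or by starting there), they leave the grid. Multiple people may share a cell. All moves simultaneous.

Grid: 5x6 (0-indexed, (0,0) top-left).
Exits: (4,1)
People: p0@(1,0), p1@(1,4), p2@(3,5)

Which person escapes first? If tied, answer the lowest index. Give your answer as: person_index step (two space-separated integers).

Answer: 0 4

Derivation:
Step 1: p0:(1,0)->(2,0) | p1:(1,4)->(2,4) | p2:(3,5)->(4,5)
Step 2: p0:(2,0)->(3,0) | p1:(2,4)->(3,4) | p2:(4,5)->(4,4)
Step 3: p0:(3,0)->(4,0) | p1:(3,4)->(4,4) | p2:(4,4)->(4,3)
Step 4: p0:(4,0)->(4,1)->EXIT | p1:(4,4)->(4,3) | p2:(4,3)->(4,2)
Step 5: p0:escaped | p1:(4,3)->(4,2) | p2:(4,2)->(4,1)->EXIT
Step 6: p0:escaped | p1:(4,2)->(4,1)->EXIT | p2:escaped
Exit steps: [4, 6, 5]
First to escape: p0 at step 4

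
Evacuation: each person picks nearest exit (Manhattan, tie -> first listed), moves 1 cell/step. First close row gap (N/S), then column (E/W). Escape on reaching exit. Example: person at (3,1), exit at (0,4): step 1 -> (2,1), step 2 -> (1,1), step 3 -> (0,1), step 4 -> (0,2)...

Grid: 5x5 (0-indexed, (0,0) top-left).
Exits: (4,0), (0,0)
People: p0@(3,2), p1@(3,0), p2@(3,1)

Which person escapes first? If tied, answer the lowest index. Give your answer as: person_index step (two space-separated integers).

Answer: 1 1

Derivation:
Step 1: p0:(3,2)->(4,2) | p1:(3,0)->(4,0)->EXIT | p2:(3,1)->(4,1)
Step 2: p0:(4,2)->(4,1) | p1:escaped | p2:(4,1)->(4,0)->EXIT
Step 3: p0:(4,1)->(4,0)->EXIT | p1:escaped | p2:escaped
Exit steps: [3, 1, 2]
First to escape: p1 at step 1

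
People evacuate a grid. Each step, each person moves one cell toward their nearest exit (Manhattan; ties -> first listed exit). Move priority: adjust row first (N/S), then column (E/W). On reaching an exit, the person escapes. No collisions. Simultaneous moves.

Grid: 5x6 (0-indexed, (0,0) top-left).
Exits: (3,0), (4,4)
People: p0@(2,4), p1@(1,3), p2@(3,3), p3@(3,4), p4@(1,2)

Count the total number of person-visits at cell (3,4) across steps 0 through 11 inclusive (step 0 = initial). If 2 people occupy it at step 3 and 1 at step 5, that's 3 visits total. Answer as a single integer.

Answer: 2

Derivation:
Step 0: p0@(2,4) p1@(1,3) p2@(3,3) p3@(3,4) p4@(1,2) -> at (3,4): 1 [p3], cum=1
Step 1: p0@(3,4) p1@(2,3) p2@(4,3) p3@ESC p4@(2,2) -> at (3,4): 1 [p0], cum=2
Step 2: p0@ESC p1@(3,3) p2@ESC p3@ESC p4@(3,2) -> at (3,4): 0 [-], cum=2
Step 3: p0@ESC p1@(4,3) p2@ESC p3@ESC p4@(3,1) -> at (3,4): 0 [-], cum=2
Step 4: p0@ESC p1@ESC p2@ESC p3@ESC p4@ESC -> at (3,4): 0 [-], cum=2
Total visits = 2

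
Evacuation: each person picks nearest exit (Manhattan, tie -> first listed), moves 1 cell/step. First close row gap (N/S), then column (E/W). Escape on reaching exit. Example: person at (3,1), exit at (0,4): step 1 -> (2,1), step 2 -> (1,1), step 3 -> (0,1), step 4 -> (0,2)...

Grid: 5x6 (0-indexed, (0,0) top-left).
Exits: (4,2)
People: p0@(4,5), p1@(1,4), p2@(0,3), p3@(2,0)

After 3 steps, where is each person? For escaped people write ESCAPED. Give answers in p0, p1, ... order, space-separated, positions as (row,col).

Step 1: p0:(4,5)->(4,4) | p1:(1,4)->(2,4) | p2:(0,3)->(1,3) | p3:(2,0)->(3,0)
Step 2: p0:(4,4)->(4,3) | p1:(2,4)->(3,4) | p2:(1,3)->(2,3) | p3:(3,0)->(4,0)
Step 3: p0:(4,3)->(4,2)->EXIT | p1:(3,4)->(4,4) | p2:(2,3)->(3,3) | p3:(4,0)->(4,1)

ESCAPED (4,4) (3,3) (4,1)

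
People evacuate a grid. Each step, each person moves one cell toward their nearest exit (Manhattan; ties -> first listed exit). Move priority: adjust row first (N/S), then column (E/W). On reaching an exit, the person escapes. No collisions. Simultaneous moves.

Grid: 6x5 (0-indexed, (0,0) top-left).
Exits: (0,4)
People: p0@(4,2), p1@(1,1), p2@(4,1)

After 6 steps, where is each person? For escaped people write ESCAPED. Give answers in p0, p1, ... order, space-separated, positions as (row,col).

Step 1: p0:(4,2)->(3,2) | p1:(1,1)->(0,1) | p2:(4,1)->(3,1)
Step 2: p0:(3,2)->(2,2) | p1:(0,1)->(0,2) | p2:(3,1)->(2,1)
Step 3: p0:(2,2)->(1,2) | p1:(0,2)->(0,3) | p2:(2,1)->(1,1)
Step 4: p0:(1,2)->(0,2) | p1:(0,3)->(0,4)->EXIT | p2:(1,1)->(0,1)
Step 5: p0:(0,2)->(0,3) | p1:escaped | p2:(0,1)->(0,2)
Step 6: p0:(0,3)->(0,4)->EXIT | p1:escaped | p2:(0,2)->(0,3)

ESCAPED ESCAPED (0,3)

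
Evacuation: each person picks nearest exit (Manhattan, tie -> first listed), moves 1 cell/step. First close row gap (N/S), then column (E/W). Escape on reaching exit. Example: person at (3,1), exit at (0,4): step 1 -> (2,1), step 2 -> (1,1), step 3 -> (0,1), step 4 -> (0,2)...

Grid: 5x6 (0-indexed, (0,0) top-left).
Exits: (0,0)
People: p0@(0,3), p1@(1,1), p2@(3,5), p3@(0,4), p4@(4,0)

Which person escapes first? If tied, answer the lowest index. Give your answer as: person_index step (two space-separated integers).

Step 1: p0:(0,3)->(0,2) | p1:(1,1)->(0,1) | p2:(3,5)->(2,5) | p3:(0,4)->(0,3) | p4:(4,0)->(3,0)
Step 2: p0:(0,2)->(0,1) | p1:(0,1)->(0,0)->EXIT | p2:(2,5)->(1,5) | p3:(0,3)->(0,2) | p4:(3,0)->(2,0)
Step 3: p0:(0,1)->(0,0)->EXIT | p1:escaped | p2:(1,5)->(0,5) | p3:(0,2)->(0,1) | p4:(2,0)->(1,0)
Step 4: p0:escaped | p1:escaped | p2:(0,5)->(0,4) | p3:(0,1)->(0,0)->EXIT | p4:(1,0)->(0,0)->EXIT
Step 5: p0:escaped | p1:escaped | p2:(0,4)->(0,3) | p3:escaped | p4:escaped
Step 6: p0:escaped | p1:escaped | p2:(0,3)->(0,2) | p3:escaped | p4:escaped
Step 7: p0:escaped | p1:escaped | p2:(0,2)->(0,1) | p3:escaped | p4:escaped
Step 8: p0:escaped | p1:escaped | p2:(0,1)->(0,0)->EXIT | p3:escaped | p4:escaped
Exit steps: [3, 2, 8, 4, 4]
First to escape: p1 at step 2

Answer: 1 2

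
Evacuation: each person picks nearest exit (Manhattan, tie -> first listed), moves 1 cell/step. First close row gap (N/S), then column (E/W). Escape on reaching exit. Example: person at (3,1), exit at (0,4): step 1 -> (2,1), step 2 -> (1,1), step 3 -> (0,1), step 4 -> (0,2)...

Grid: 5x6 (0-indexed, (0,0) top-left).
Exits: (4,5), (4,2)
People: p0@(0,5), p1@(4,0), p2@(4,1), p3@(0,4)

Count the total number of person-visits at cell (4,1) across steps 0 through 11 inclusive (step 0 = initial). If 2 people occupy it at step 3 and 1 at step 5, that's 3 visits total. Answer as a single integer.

Answer: 2

Derivation:
Step 0: p0@(0,5) p1@(4,0) p2@(4,1) p3@(0,4) -> at (4,1): 1 [p2], cum=1
Step 1: p0@(1,5) p1@(4,1) p2@ESC p3@(1,4) -> at (4,1): 1 [p1], cum=2
Step 2: p0@(2,5) p1@ESC p2@ESC p3@(2,4) -> at (4,1): 0 [-], cum=2
Step 3: p0@(3,5) p1@ESC p2@ESC p3@(3,4) -> at (4,1): 0 [-], cum=2
Step 4: p0@ESC p1@ESC p2@ESC p3@(4,4) -> at (4,1): 0 [-], cum=2
Step 5: p0@ESC p1@ESC p2@ESC p3@ESC -> at (4,1): 0 [-], cum=2
Total visits = 2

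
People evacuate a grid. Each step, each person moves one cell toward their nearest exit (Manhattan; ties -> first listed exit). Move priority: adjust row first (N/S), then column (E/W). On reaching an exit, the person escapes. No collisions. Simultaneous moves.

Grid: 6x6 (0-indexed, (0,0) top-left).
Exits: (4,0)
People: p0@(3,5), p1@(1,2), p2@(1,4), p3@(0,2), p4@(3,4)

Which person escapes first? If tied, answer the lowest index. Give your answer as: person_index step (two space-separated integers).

Step 1: p0:(3,5)->(4,5) | p1:(1,2)->(2,2) | p2:(1,4)->(2,4) | p3:(0,2)->(1,2) | p4:(3,4)->(4,4)
Step 2: p0:(4,5)->(4,4) | p1:(2,2)->(3,2) | p2:(2,4)->(3,4) | p3:(1,2)->(2,2) | p4:(4,4)->(4,3)
Step 3: p0:(4,4)->(4,3) | p1:(3,2)->(4,2) | p2:(3,4)->(4,4) | p3:(2,2)->(3,2) | p4:(4,3)->(4,2)
Step 4: p0:(4,3)->(4,2) | p1:(4,2)->(4,1) | p2:(4,4)->(4,3) | p3:(3,2)->(4,2) | p4:(4,2)->(4,1)
Step 5: p0:(4,2)->(4,1) | p1:(4,1)->(4,0)->EXIT | p2:(4,3)->(4,2) | p3:(4,2)->(4,1) | p4:(4,1)->(4,0)->EXIT
Step 6: p0:(4,1)->(4,0)->EXIT | p1:escaped | p2:(4,2)->(4,1) | p3:(4,1)->(4,0)->EXIT | p4:escaped
Step 7: p0:escaped | p1:escaped | p2:(4,1)->(4,0)->EXIT | p3:escaped | p4:escaped
Exit steps: [6, 5, 7, 6, 5]
First to escape: p1 at step 5

Answer: 1 5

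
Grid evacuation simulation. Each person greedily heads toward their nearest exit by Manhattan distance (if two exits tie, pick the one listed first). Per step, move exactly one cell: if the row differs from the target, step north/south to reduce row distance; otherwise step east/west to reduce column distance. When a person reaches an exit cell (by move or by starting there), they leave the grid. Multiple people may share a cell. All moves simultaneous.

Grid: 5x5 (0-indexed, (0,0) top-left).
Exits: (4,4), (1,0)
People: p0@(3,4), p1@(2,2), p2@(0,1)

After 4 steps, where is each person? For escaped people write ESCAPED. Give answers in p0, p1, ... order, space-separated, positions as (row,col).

Step 1: p0:(3,4)->(4,4)->EXIT | p1:(2,2)->(1,2) | p2:(0,1)->(1,1)
Step 2: p0:escaped | p1:(1,2)->(1,1) | p2:(1,1)->(1,0)->EXIT
Step 3: p0:escaped | p1:(1,1)->(1,0)->EXIT | p2:escaped

ESCAPED ESCAPED ESCAPED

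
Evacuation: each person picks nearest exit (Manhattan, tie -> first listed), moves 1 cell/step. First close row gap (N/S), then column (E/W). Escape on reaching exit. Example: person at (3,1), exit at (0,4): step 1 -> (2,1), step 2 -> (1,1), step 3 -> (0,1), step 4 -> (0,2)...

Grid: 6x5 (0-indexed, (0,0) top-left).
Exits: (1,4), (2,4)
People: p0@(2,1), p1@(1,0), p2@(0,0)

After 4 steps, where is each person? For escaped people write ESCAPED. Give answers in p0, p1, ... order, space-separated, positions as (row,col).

Step 1: p0:(2,1)->(2,2) | p1:(1,0)->(1,1) | p2:(0,0)->(1,0)
Step 2: p0:(2,2)->(2,3) | p1:(1,1)->(1,2) | p2:(1,0)->(1,1)
Step 3: p0:(2,3)->(2,4)->EXIT | p1:(1,2)->(1,3) | p2:(1,1)->(1,2)
Step 4: p0:escaped | p1:(1,3)->(1,4)->EXIT | p2:(1,2)->(1,3)

ESCAPED ESCAPED (1,3)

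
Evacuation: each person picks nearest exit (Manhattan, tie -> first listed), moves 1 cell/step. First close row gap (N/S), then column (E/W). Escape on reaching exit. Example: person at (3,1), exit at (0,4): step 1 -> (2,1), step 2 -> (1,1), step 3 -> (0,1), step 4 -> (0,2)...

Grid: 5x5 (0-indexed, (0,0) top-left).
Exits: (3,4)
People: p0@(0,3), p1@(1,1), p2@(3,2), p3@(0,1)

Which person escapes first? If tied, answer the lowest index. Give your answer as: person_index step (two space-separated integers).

Step 1: p0:(0,3)->(1,3) | p1:(1,1)->(2,1) | p2:(3,2)->(3,3) | p3:(0,1)->(1,1)
Step 2: p0:(1,3)->(2,3) | p1:(2,1)->(3,1) | p2:(3,3)->(3,4)->EXIT | p3:(1,1)->(2,1)
Step 3: p0:(2,3)->(3,3) | p1:(3,1)->(3,2) | p2:escaped | p3:(2,1)->(3,1)
Step 4: p0:(3,3)->(3,4)->EXIT | p1:(3,2)->(3,3) | p2:escaped | p3:(3,1)->(3,2)
Step 5: p0:escaped | p1:(3,3)->(3,4)->EXIT | p2:escaped | p3:(3,2)->(3,3)
Step 6: p0:escaped | p1:escaped | p2:escaped | p3:(3,3)->(3,4)->EXIT
Exit steps: [4, 5, 2, 6]
First to escape: p2 at step 2

Answer: 2 2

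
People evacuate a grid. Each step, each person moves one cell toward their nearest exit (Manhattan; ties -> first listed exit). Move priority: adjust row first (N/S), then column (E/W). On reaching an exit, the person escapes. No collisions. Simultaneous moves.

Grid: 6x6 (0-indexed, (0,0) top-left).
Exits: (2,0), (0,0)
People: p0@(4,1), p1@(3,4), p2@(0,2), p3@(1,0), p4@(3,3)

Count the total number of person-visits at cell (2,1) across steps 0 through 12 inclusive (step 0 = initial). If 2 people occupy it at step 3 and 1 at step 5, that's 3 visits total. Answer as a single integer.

Answer: 3

Derivation:
Step 0: p0@(4,1) p1@(3,4) p2@(0,2) p3@(1,0) p4@(3,3) -> at (2,1): 0 [-], cum=0
Step 1: p0@(3,1) p1@(2,4) p2@(0,1) p3@ESC p4@(2,3) -> at (2,1): 0 [-], cum=0
Step 2: p0@(2,1) p1@(2,3) p2@ESC p3@ESC p4@(2,2) -> at (2,1): 1 [p0], cum=1
Step 3: p0@ESC p1@(2,2) p2@ESC p3@ESC p4@(2,1) -> at (2,1): 1 [p4], cum=2
Step 4: p0@ESC p1@(2,1) p2@ESC p3@ESC p4@ESC -> at (2,1): 1 [p1], cum=3
Step 5: p0@ESC p1@ESC p2@ESC p3@ESC p4@ESC -> at (2,1): 0 [-], cum=3
Total visits = 3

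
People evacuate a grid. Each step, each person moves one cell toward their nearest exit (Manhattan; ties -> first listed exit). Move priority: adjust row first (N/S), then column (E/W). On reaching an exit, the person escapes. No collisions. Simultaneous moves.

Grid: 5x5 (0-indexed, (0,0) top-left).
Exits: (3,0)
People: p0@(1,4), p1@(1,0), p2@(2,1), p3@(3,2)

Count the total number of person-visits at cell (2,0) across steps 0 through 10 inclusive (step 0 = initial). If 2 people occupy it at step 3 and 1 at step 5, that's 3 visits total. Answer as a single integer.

Step 0: p0@(1,4) p1@(1,0) p2@(2,1) p3@(3,2) -> at (2,0): 0 [-], cum=0
Step 1: p0@(2,4) p1@(2,0) p2@(3,1) p3@(3,1) -> at (2,0): 1 [p1], cum=1
Step 2: p0@(3,4) p1@ESC p2@ESC p3@ESC -> at (2,0): 0 [-], cum=1
Step 3: p0@(3,3) p1@ESC p2@ESC p3@ESC -> at (2,0): 0 [-], cum=1
Step 4: p0@(3,2) p1@ESC p2@ESC p3@ESC -> at (2,0): 0 [-], cum=1
Step 5: p0@(3,1) p1@ESC p2@ESC p3@ESC -> at (2,0): 0 [-], cum=1
Step 6: p0@ESC p1@ESC p2@ESC p3@ESC -> at (2,0): 0 [-], cum=1
Total visits = 1

Answer: 1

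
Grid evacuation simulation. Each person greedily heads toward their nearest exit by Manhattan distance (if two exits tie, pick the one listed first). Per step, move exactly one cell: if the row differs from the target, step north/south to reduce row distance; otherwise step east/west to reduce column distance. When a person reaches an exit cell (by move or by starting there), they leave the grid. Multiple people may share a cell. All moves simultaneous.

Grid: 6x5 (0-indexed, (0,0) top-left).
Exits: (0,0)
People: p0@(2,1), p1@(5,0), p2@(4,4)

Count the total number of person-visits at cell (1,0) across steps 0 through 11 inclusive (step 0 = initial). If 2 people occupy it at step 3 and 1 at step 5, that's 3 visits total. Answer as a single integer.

Step 0: p0@(2,1) p1@(5,0) p2@(4,4) -> at (1,0): 0 [-], cum=0
Step 1: p0@(1,1) p1@(4,0) p2@(3,4) -> at (1,0): 0 [-], cum=0
Step 2: p0@(0,1) p1@(3,0) p2@(2,4) -> at (1,0): 0 [-], cum=0
Step 3: p0@ESC p1@(2,0) p2@(1,4) -> at (1,0): 0 [-], cum=0
Step 4: p0@ESC p1@(1,0) p2@(0,4) -> at (1,0): 1 [p1], cum=1
Step 5: p0@ESC p1@ESC p2@(0,3) -> at (1,0): 0 [-], cum=1
Step 6: p0@ESC p1@ESC p2@(0,2) -> at (1,0): 0 [-], cum=1
Step 7: p0@ESC p1@ESC p2@(0,1) -> at (1,0): 0 [-], cum=1
Step 8: p0@ESC p1@ESC p2@ESC -> at (1,0): 0 [-], cum=1
Total visits = 1

Answer: 1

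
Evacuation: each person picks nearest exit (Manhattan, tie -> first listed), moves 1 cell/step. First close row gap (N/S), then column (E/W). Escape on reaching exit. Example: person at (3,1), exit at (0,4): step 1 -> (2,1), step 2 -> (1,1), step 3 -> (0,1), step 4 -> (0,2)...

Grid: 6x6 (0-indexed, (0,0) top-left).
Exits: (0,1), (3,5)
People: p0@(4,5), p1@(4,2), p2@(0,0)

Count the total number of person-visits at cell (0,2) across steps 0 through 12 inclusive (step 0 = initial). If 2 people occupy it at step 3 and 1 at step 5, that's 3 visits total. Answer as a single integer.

Step 0: p0@(4,5) p1@(4,2) p2@(0,0) -> at (0,2): 0 [-], cum=0
Step 1: p0@ESC p1@(3,2) p2@ESC -> at (0,2): 0 [-], cum=0
Step 2: p0@ESC p1@(3,3) p2@ESC -> at (0,2): 0 [-], cum=0
Step 3: p0@ESC p1@(3,4) p2@ESC -> at (0,2): 0 [-], cum=0
Step 4: p0@ESC p1@ESC p2@ESC -> at (0,2): 0 [-], cum=0
Total visits = 0

Answer: 0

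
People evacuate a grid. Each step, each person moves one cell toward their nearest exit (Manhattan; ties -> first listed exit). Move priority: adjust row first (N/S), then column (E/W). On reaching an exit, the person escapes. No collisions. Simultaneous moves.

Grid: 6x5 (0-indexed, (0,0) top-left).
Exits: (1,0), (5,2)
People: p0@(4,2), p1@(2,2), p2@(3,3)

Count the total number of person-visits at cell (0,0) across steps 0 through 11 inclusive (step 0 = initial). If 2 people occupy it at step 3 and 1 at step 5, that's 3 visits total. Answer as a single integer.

Answer: 0

Derivation:
Step 0: p0@(4,2) p1@(2,2) p2@(3,3) -> at (0,0): 0 [-], cum=0
Step 1: p0@ESC p1@(1,2) p2@(4,3) -> at (0,0): 0 [-], cum=0
Step 2: p0@ESC p1@(1,1) p2@(5,3) -> at (0,0): 0 [-], cum=0
Step 3: p0@ESC p1@ESC p2@ESC -> at (0,0): 0 [-], cum=0
Total visits = 0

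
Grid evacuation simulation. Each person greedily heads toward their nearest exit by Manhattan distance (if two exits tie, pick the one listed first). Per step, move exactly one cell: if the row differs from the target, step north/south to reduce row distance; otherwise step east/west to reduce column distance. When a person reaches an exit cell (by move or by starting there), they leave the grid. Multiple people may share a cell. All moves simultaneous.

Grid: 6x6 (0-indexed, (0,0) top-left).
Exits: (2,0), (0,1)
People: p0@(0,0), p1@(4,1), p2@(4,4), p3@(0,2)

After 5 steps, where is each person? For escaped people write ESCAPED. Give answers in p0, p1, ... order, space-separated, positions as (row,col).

Step 1: p0:(0,0)->(0,1)->EXIT | p1:(4,1)->(3,1) | p2:(4,4)->(3,4) | p3:(0,2)->(0,1)->EXIT
Step 2: p0:escaped | p1:(3,1)->(2,1) | p2:(3,4)->(2,4) | p3:escaped
Step 3: p0:escaped | p1:(2,1)->(2,0)->EXIT | p2:(2,4)->(2,3) | p3:escaped
Step 4: p0:escaped | p1:escaped | p2:(2,3)->(2,2) | p3:escaped
Step 5: p0:escaped | p1:escaped | p2:(2,2)->(2,1) | p3:escaped

ESCAPED ESCAPED (2,1) ESCAPED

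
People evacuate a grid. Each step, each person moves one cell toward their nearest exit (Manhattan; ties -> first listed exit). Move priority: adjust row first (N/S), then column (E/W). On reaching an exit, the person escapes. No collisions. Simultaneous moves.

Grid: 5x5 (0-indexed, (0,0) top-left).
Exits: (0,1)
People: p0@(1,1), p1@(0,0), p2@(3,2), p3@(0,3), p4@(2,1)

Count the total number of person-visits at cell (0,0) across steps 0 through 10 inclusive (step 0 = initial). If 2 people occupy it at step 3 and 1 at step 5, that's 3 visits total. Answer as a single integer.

Answer: 1

Derivation:
Step 0: p0@(1,1) p1@(0,0) p2@(3,2) p3@(0,3) p4@(2,1) -> at (0,0): 1 [p1], cum=1
Step 1: p0@ESC p1@ESC p2@(2,2) p3@(0,2) p4@(1,1) -> at (0,0): 0 [-], cum=1
Step 2: p0@ESC p1@ESC p2@(1,2) p3@ESC p4@ESC -> at (0,0): 0 [-], cum=1
Step 3: p0@ESC p1@ESC p2@(0,2) p3@ESC p4@ESC -> at (0,0): 0 [-], cum=1
Step 4: p0@ESC p1@ESC p2@ESC p3@ESC p4@ESC -> at (0,0): 0 [-], cum=1
Total visits = 1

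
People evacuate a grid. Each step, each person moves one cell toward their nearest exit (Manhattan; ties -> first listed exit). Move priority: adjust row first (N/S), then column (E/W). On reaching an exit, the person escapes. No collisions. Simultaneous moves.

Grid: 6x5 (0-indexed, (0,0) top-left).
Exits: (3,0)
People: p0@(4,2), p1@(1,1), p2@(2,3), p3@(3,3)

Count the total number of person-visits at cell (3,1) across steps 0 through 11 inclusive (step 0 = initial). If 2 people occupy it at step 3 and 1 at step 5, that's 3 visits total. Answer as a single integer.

Answer: 4

Derivation:
Step 0: p0@(4,2) p1@(1,1) p2@(2,3) p3@(3,3) -> at (3,1): 0 [-], cum=0
Step 1: p0@(3,2) p1@(2,1) p2@(3,3) p3@(3,2) -> at (3,1): 0 [-], cum=0
Step 2: p0@(3,1) p1@(3,1) p2@(3,2) p3@(3,1) -> at (3,1): 3 [p0,p1,p3], cum=3
Step 3: p0@ESC p1@ESC p2@(3,1) p3@ESC -> at (3,1): 1 [p2], cum=4
Step 4: p0@ESC p1@ESC p2@ESC p3@ESC -> at (3,1): 0 [-], cum=4
Total visits = 4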